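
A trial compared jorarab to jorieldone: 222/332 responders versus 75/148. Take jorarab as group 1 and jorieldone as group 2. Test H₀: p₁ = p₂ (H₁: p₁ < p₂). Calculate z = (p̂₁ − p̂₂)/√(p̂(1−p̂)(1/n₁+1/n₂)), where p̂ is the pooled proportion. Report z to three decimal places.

p̂₁ = 222/332 ≈ 0.66867, p̂₂ = 75/148 ≈ 0.50676.
Pooled p̂ = (222+75)/(332+148) = 297/480 = 0.61875.
SE = √(p̂(1−p̂)(1/n₁+1/n₂)) = √(0.61875·0.38125·0.0097688) = √(0.00230445) = 0.04800.
z = (0.66867 − 0.50676)/0.04800 = 0.16191/0.04800 = 3.373.
p-value = P(Z < 3.373) ≈ 0.9996.

z = 3.373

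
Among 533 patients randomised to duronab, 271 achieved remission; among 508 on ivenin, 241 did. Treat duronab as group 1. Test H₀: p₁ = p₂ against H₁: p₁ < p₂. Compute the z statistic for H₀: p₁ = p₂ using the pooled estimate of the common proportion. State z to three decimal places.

z = 1.098

p̂₁ = 271/533 ≈ 0.50844, p̂₂ = 241/508 ≈ 0.47441.
Pooled p̂ = (271+241)/(533+508) = 512/1041 = 0.49183.
SE = √(0.249933 × 0.00384468) = 0.03100.
z = (0.50844 − 0.47441)/0.03100 = 0.03403/0.03100 = 1.098.
p-value = P(Z < 1.098) ≈ 0.8639.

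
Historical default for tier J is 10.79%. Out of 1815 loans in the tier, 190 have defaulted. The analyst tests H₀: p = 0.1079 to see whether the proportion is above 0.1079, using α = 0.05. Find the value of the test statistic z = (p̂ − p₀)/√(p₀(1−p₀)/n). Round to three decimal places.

z = -0.442

p̂ = 190/1815 ≈ 0.10468.
Standard error under H₀: √(0.1079×0.8921/1815) = 0.00728.
z = (0.10468 − 0.1079)/0.00728 = -0.00322/0.00728 = -0.442.
p-value = P(Z > -0.442) ≈ 0.6707; since p > α = 0.05, fail to reject H₀.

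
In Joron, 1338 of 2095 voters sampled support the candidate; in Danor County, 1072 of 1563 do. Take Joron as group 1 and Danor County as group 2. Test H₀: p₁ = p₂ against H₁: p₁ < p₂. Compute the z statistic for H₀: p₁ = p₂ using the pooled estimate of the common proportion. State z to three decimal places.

z = -2.978

p̂₁ = 1338/2095 ≈ 0.63866, p̂₂ = 1072/1563 ≈ 0.68586.
Pooled p̂ = (1338+1072)/(2095+1563) = 2410/3658 = 0.65883.
SE = √(0.224773 × 0.00111712) = 0.01585.
z = (0.63866 − 0.68586)/0.01585 = -0.04720/0.01585 = -2.978.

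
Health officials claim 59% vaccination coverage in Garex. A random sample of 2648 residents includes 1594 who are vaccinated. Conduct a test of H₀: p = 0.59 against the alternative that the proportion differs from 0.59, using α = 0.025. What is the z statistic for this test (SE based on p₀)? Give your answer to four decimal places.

z = 1.2517

p̂ = 1594/2648 = 0.601964.
SE = √(p₀(1−p₀)/n) = √(0.2419/2648) = 0.009558.
z = (0.601964 − 0.59)/0.009558 = 0.011964/0.009558 = 1.2517.
p-value = 2·P(Z > 1.252) ≈ 0.2107, so at α = 0.025 we fail to reject H₀.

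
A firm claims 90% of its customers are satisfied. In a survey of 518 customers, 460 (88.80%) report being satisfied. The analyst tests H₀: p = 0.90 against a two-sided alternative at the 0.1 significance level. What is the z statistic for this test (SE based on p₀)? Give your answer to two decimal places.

p̂ = 460/518 ≈ 0.8880.
Standard error under H₀: √(0.9×0.1/518) = 0.0132.
z = (0.8880 − 0.9)/0.0132 = -0.0120/0.0132 = -0.91.
Two-sided p-value ≈ 2·Φ(−0.908) = 0.3639; since p > α = 0.1, fail to reject H₀.

z = -0.91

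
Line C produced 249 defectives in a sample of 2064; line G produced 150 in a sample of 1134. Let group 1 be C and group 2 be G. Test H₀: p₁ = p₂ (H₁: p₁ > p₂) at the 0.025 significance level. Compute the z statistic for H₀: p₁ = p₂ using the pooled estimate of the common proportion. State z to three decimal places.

p̂₁ = 249/2064 ≈ 0.12064, p̂₂ = 150/1134 ≈ 0.13228.
Pooled p̂ = (249+150)/(2064+1134) = 399/3198 = 0.12477.
SE = √(p̂(1−p̂)(1/n₁+1/n₂)) = √(0.12477·0.87523·0.00136633) = √(0.000149202) = 0.01221.
z = (0.12064 − 0.13228)/0.01221 = -0.01164/0.01221 = -0.953.
p-value = P(Z > -0.953) ≈ 0.8296, so at α = 0.025 we fail to reject H₀.

z = -0.953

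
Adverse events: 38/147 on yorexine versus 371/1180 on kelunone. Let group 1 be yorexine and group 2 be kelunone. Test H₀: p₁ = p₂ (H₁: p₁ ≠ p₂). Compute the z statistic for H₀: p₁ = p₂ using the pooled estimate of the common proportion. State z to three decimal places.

z = -1.384

p̂₁ = 38/147 = 0.25850, p̂₂ = 371/1180 = 0.31441.
Pooled p̂ = (38+371)/(147+1180) = 409/1327 = 0.30821.
SE = √(0.213218 × 0.00765018) = 0.04039.
z = (0.25850 − 0.31441)/0.04039 = -0.05591/0.04039 = -1.384.
p-value = 2·P(Z > 1.384) ≈ 0.1663.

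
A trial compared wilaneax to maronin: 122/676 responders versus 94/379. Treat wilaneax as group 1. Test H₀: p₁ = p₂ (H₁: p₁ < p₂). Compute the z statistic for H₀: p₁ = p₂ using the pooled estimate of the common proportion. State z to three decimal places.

z = -2.609

p̂₁ = 122/676 ≈ 0.18047, p̂₂ = 94/379 ≈ 0.24802.
Pooled p̂ = (122+94)/(676+379) = 216/1055 = 0.20474.
SE = √(0.162821 × 0.00411781) = 0.02589.
z = (0.18047 − 0.24802)/0.02589 = -0.06755/0.02589 = -2.609.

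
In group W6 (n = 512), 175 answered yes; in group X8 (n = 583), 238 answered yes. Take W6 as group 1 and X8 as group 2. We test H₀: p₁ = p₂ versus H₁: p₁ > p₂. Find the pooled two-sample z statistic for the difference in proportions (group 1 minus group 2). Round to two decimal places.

z = -2.26

p̂₁ = 175/512 ≈ 0.3418, p̂₂ = 238/583 ≈ 0.4082.
Pooled p̂ = (175+238)/(512+583) = 413/1095 = 0.3772.
SE = √(0.234913 × 0.00366839) = 0.0294.
z = (0.3418 − 0.4082)/0.0294 = -0.0664/0.0294 = -2.26.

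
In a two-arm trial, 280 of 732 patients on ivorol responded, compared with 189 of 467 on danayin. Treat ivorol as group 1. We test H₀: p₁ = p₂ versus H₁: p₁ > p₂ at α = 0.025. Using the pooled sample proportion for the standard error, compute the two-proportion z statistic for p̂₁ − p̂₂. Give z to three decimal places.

z = -0.768

p̂₁ = 280/732 ≈ 0.38251, p̂₂ = 189/467 ≈ 0.40471.
Pooled p̂ = (280+189)/(732+467) = 469/1199 = 0.39116.
SE = √(p̂(1−p̂)(1/n₁+1/n₂)) = √(0.39116·0.60884·0.00350745) = √(0.000835312) = 0.02890.
z = (0.38251 − 0.40471)/0.02890 = -0.02220/0.02890 = -0.768.
p-value = P(Z > -0.768) ≈ 0.7788; since p > α = 0.025, fail to reject H₀.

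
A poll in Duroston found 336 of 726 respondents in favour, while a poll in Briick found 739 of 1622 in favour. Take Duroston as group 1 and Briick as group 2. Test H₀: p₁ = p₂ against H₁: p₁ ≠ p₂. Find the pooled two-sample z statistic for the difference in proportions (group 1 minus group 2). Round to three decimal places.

p̂₁ = 336/726 = 0.46281, p̂₂ = 739/1622 = 0.45561.
Pooled p̂ = (336+739)/(726+1622) = 1075/2348 = 0.45784.
SE = √(0.248222 × 0.00199393) = 0.02225.
z = (0.46281 − 0.45561)/0.02225 = 0.00720/0.02225 = 0.324.
Two-sided p-value ≈ 2·Φ(−0.324) = 0.7462.

z = 0.324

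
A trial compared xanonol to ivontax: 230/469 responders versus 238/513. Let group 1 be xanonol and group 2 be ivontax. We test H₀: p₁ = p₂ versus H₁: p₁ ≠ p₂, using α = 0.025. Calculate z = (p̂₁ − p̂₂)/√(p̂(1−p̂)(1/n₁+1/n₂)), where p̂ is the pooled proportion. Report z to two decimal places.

z = 0.83

p̂₁ = 230/469 = 0.4904, p̂₂ = 238/513 = 0.4639.
Pooled p̂ = (230+238)/(469+513) = 468/982 = 0.4766.
SE = √(0.249451 × 0.00408151) = 0.0319.
z = (0.4904 − 0.4639)/0.0319 = 0.0265/0.0319 = 0.83.
Two-sided p-value ≈ 2·Φ(−0.829) = 0.4068. With α = 0.025, fail to reject H₀.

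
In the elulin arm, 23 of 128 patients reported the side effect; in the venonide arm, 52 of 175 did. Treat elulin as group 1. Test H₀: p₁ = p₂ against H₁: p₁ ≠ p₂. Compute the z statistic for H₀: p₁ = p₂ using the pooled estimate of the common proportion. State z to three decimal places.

p̂₁ = 23/128 = 0.17969, p̂₂ = 52/175 = 0.29714.
Pooled p̂ = (23+52)/(128+175) = 75/303 = 0.24752.
SE = √(p̂(1−p̂)(1/n₁+1/n₂)) = √(0.24752·0.75248·0.0135268) = √(0.00251945) = 0.05019.
z = (0.17969 − 0.29714)/0.05019 = -0.11745/0.05019 = -2.340.

z = -2.340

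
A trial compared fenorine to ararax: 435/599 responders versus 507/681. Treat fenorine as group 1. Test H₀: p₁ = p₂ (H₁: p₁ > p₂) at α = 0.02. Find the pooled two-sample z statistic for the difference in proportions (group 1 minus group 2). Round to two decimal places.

p̂₁ = 435/599 ≈ 0.7262, p̂₂ = 507/681 ≈ 0.7445.
Pooled p̂ = (435+507)/(599+681) = 942/1280 = 0.7359.
SE = √(p̂(1−p̂)(1/n₁+1/n₂)) = √(0.7359·0.2641·0.00313788) = √(0.000609795) = 0.0247.
z = (0.7262 − 0.7445)/0.0247 = -0.0183/0.0247 = -0.74.
p-value = P(Z > -0.740) ≈ 0.7705, so at α = 0.02 we fail to reject H₀.

z = -0.74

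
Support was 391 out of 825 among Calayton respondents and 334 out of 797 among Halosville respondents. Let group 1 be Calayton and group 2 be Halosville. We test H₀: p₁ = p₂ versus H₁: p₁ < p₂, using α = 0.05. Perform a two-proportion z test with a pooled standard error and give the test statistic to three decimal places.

z = 2.222

p̂₁ = 391/825 = 0.47394, p̂₂ = 334/797 = 0.41907.
Pooled p̂ = (391+334)/(825+797) = 725/1622 = 0.44698.
SE = √(0.247189 × 0.00246683) = 0.02469.
z = (0.47394 − 0.41907)/0.02469 = 0.05487/0.02469 = 2.222.
p-value = P(Z < 2.222) ≈ 0.9869; since p > α = 0.05, fail to reject H₀.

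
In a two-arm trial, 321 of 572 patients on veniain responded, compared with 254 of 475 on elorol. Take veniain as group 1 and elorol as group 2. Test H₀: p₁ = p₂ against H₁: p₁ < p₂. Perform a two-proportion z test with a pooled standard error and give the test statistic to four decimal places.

p̂₁ = 321/572 = 0.561189, p̂₂ = 254/475 = 0.534737.
Pooled p̂ = (321+254)/(572+475) = 575/1047 = 0.549188.
SE = √(0.247581 × 0.00385351) = 0.030888.
z = (0.561189 − 0.534737)/0.030888 = 0.026452/0.030888 = 0.8564.

z = 0.8564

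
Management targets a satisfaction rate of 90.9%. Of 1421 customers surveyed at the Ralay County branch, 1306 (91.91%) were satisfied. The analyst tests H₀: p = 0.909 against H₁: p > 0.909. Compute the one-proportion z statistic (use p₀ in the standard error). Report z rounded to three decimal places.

z = 1.320

p̂ = 1306/1421 = 0.91907.
SE = √(p₀(1−p₀)/n) = √(0.082719/1421) = 0.00763.
z = (0.91907 − 0.909)/0.00763 = 0.01007/0.00763 = 1.320.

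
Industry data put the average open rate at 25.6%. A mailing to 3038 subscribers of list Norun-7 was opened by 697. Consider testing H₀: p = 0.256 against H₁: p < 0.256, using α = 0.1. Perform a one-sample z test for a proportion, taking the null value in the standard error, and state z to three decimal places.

p̂ = 697/3038 = 0.229427.
Standard error under H₀: √(0.256×0.744/3038) = 0.007918.
z = (0.229427 − 0.256)/0.007918 = -0.026573/0.007918 = -3.356.
p-value = P(Z < -3.356) ≈ 0.0004. With α = 0.1, reject H₀.

z = -3.356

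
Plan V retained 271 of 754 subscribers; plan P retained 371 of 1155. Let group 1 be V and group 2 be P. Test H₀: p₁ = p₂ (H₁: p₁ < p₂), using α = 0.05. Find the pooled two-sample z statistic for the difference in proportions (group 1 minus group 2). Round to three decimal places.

p̂₁ = 271/754 = 0.35942, p̂₂ = 371/1155 = 0.32121.
Pooled p̂ = (271+371)/(754+1155) = 642/1909 = 0.33630.
SE = √(p̂(1−p̂)(1/n₁+1/n₂)) = √(0.33630·0.66370·0.00219206) = √(0.000489274) = 0.02212.
z = (0.35942 − 0.32121)/0.02212 = 0.03821/0.02212 = 1.727.
p-value = P(Z < 1.727) ≈ 0.9579, so at α = 0.05 we fail to reject H₀.

z = 1.727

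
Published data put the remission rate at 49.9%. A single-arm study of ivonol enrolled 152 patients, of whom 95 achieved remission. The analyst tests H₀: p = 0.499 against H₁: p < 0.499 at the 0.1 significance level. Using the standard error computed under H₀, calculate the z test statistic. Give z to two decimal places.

z = 3.11

p̂ = 95/152 ≈ 0.62500.
Under H₀, SE = √(0.499·0.501/152) = √(0.00164473) = 0.04056.
z = (0.62500 − 0.499)/0.04056 = 0.12600/0.04056 = 3.11.
p-value = P(Z < 3.107) ≈ 0.9991, so at α = 0.1 we fail to reject H₀.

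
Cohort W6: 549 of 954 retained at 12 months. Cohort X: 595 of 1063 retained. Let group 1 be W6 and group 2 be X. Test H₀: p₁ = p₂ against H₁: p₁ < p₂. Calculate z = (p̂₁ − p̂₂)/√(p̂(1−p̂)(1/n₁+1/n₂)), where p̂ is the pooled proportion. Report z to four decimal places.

z = 0.7121

p̂₁ = 549/954 ≈ 0.575472, p̂₂ = 595/1063 ≈ 0.559737.
Pooled p̂ = (549+595)/(954+1063) = 1144/2017 = 0.567179.
SE = √(0.245487 × 0.00198895) = 0.022097.
z = (0.575472 − 0.559737)/0.022097 = 0.015735/0.022097 = 0.7121.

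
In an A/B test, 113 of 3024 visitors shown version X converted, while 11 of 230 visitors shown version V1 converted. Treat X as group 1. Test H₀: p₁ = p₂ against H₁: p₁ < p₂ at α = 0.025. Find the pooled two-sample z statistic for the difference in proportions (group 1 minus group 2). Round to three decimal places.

z = -0.799

p̂₁ = 113/3024 = 0.037368, p̂₂ = 11/230 = 0.047826.
Pooled p̂ = (113+11)/(3024+230) = 124/3254 = 0.038107.
SE = √(p̂(1−p̂)(1/n₁+1/n₂)) = √(0.038107·0.961893·0.00467851) = √(0.00017149) = 0.013095.
z = (0.037368 − 0.047826)/0.013095 = -0.010458/0.013095 = -0.799.
p-value = P(Z < -0.799) ≈ 0.2123; since p > α = 0.025, fail to reject H₀.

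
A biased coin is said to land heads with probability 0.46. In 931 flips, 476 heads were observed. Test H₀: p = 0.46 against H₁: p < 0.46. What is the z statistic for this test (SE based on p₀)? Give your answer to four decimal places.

z = 3.1393

p̂ = 476/931 = 0.511278.
SE = √(p₀(1−p₀)/n) = √(0.2484/931) = 0.016334.
z = (0.511278 − 0.46)/0.016334 = 0.051278/0.016334 = 3.1393.
p-value = P(Z < 3.139) ≈ 0.9992.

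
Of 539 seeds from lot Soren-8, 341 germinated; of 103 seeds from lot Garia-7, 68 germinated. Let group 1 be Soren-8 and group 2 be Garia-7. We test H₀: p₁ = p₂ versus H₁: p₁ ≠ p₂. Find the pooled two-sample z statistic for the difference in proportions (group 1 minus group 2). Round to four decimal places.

z = -0.5326

p̂₁ = 341/539 ≈ 0.632653, p̂₂ = 68/103 ≈ 0.660194.
Pooled p̂ = (341+68)/(539+103) = 409/642 = 0.637072.
SE = √(0.231211 × 0.011564) = 0.051708.
z = (0.632653 − 0.660194)/0.051708 = -0.027541/0.051708 = -0.5326.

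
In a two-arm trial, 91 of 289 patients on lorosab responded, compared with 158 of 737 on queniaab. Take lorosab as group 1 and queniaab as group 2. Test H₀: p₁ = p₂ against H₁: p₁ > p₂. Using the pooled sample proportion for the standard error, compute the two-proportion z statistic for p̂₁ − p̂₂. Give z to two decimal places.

p̂₁ = 91/289 = 0.31488, p̂₂ = 158/737 = 0.21438.
Pooled p̂ = (91+158)/(289+737) = 249/1026 = 0.24269.
SE = √(0.183792 × 0.00481706) = 0.02975.
z = (0.31488 − 0.21438)/0.02975 = 0.10050/0.02975 = 3.38.
p-value = P(Z > 3.378) ≈ 0.0004.

z = 3.38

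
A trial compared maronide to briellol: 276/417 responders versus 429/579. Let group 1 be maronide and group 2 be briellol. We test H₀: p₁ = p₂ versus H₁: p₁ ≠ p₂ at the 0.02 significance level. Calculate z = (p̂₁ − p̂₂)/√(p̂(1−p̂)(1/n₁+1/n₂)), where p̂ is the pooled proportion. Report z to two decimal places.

z = -2.71

p̂₁ = 276/417 ≈ 0.6619, p̂₂ = 429/579 ≈ 0.7409.
Pooled p̂ = (276+429)/(417+579) = 705/996 = 0.7078.
SE = √(p̂(1−p̂)(1/n₁+1/n₂)) = √(0.7078·0.2922·0.0041252) = √(0.000853116) = 0.0292.
z = (0.6619 − 0.7409)/0.0292 = -0.0790/0.0292 = -2.71.
p-value = 2·P(Z > 2.707) ≈ 0.0068; since p < α = 0.02, reject H₀.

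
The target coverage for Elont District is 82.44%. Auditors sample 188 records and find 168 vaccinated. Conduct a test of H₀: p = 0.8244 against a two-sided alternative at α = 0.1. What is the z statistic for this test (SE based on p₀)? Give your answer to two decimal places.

z = 2.49

p̂ = 168/188 = 0.89362.
SE = √(p₀(1−p₀)/n) = √(0.14476/188) = 0.02775.
z = (0.89362 − 0.8244)/0.02775 = 0.06922/0.02775 = 2.49.
Two-sided p-value ≈ 2·Φ(−2.494) = 0.0126. With α = 0.1, reject H₀.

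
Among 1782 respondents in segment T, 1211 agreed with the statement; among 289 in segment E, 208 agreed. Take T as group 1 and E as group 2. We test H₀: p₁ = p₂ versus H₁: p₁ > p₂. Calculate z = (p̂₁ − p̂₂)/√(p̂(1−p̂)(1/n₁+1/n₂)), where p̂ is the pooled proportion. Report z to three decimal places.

z = -1.363

p̂₁ = 1211/1782 ≈ 0.67957, p̂₂ = 208/289 ≈ 0.71972.
Pooled p̂ = (1211+208)/(1782+289) = 1419/2071 = 0.68518.
SE = √(p̂(1−p̂)(1/n₁+1/n₂)) = √(0.68518·0.31482·0.00402137) = √(0.00086745) = 0.02945.
z = (0.67957 − 0.71972)/0.02945 = -0.04015/0.02945 = -1.363.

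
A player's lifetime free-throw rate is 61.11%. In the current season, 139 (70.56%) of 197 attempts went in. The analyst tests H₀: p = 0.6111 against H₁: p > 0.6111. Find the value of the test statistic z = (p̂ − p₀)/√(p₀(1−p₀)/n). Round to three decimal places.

z = 2.720

p̂ = 139/197 ≈ 0.70558.
SE = √(p₀(1−p₀)/n) = √(0.23766/197) = 0.03473.
z = (0.70558 − 0.6111)/0.03473 = 0.09448/0.03473 = 2.720.
p-value = P(Z > 2.720) ≈ 0.0033.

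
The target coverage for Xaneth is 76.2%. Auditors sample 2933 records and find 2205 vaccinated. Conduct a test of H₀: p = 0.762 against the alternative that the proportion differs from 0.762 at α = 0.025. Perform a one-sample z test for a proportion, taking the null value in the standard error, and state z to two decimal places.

z = -1.30

p̂ = 2205/2933 = 0.75179.
SE = √(p₀(1−p₀)/n) = √(0.18136/2933) = 0.00786.
z = (0.75179 − 0.762)/0.00786 = -0.01021/0.00786 = -1.30.
Two-sided p-value ≈ 2·Φ(−1.298) = 0.1941. With α = 0.025, fail to reject H₀.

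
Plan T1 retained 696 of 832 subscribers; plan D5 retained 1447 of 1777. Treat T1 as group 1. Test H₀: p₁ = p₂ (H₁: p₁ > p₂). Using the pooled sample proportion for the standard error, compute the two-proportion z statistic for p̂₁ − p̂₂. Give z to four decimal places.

z = 1.3825

p̂₁ = 696/832 = 0.836538, p̂₂ = 1447/1777 = 0.814294.
Pooled p̂ = (696+1447)/(832+1777) = 2143/2609 = 0.821388.
SE = √(p̂(1−p̂)(1/n₁+1/n₂)) = √(0.821388·0.178612·0.00176467) = √(0.000258895) = 0.016090.
z = (0.836538 − 0.814294)/0.016090 = 0.022244/0.016090 = 1.3825.
p-value = P(Z > 1.382) ≈ 0.0834.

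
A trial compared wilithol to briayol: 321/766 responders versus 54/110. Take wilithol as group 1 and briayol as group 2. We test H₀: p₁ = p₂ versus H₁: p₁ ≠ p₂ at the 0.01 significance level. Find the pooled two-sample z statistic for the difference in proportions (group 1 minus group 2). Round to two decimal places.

p̂₁ = 321/766 ≈ 0.4191, p̂₂ = 54/110 ≈ 0.4909.
Pooled p̂ = (321+54)/(766+110) = 375/876 = 0.4281.
SE = √(0.244828 × 0.0103964) = 0.0505.
z = (0.4191 − 0.4909)/0.0505 = -0.0718/0.0505 = -1.42.
Two-sided p-value ≈ 2·Φ(−1.424) = 0.1544; since p > α = 0.01, fail to reject H₀.

z = -1.42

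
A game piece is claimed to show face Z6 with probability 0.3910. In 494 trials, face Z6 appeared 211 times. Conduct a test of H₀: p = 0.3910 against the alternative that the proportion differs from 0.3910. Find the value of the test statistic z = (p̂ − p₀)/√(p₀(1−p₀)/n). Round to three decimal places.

p̂ = 211/494 = 0.42713.
Standard error under H₀: √(0.391×0.609/494) = 0.02196.
z = (0.42713 − 0.391)/0.02196 = 0.03613/0.02196 = 1.645.
Two-sided p-value ≈ 2·Φ(−1.645) = 0.0999.

z = 1.645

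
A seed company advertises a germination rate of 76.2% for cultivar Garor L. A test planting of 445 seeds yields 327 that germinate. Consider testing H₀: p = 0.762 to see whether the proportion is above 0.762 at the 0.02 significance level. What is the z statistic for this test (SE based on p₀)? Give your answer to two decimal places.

p̂ = 327/445 = 0.7348.
SE = √(p₀(1−p₀)/n) = √(0.18136/445) = 0.0202.
z = (0.7348 − 0.762)/0.0202 = -0.0272/0.0202 = -1.35.
p-value = P(Z > -1.346) ≈ 0.9108. With α = 0.02, fail to reject H₀.

z = -1.35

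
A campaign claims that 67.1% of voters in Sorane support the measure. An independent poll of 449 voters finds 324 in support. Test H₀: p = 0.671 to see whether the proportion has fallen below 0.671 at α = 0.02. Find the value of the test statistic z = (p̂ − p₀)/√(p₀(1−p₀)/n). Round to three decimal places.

p̂ = 324/449 = 0.72160.
Standard error under H₀: √(0.671×0.329/449) = 0.02217.
z = (0.72160 − 0.671)/0.02217 = 0.05060/0.02217 = 2.282.
p-value = P(Z < 2.282) ≈ 0.9888; since p > α = 0.02, fail to reject H₀.

z = 2.282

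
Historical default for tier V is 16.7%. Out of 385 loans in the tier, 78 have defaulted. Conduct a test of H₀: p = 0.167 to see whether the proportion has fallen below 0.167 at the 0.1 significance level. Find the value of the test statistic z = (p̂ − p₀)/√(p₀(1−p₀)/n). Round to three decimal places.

p̂ = 78/385 = 0.20260.
SE = √(p₀(1−p₀)/n) = √(0.13911/385) = 0.01901.
z = (0.20260 − 0.167)/0.01901 = 0.03560/0.01901 = 1.873.
p-value = P(Z < 1.873) ≈ 0.9694; since p > α = 0.1, fail to reject H₀.

z = 1.873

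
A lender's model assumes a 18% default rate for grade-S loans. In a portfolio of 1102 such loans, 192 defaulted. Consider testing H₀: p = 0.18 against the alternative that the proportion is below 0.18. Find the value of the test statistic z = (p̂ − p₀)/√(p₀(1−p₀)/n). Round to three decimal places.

p̂ = 192/1102 ≈ 0.17423.
Under H₀, SE = √(0.18·0.82/1102) = √(0.000133938) = 0.01157.
z = (0.17423 − 0.18)/0.01157 = -0.00577/0.01157 = -0.499.

z = -0.499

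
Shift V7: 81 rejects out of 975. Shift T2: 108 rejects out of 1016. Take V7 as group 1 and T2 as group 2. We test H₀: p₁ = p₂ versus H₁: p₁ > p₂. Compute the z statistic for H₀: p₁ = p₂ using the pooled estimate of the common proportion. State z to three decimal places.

z = -1.767

p̂₁ = 81/975 ≈ 0.08308, p̂₂ = 108/1016 ≈ 0.10630.
Pooled p̂ = (81+108)/(975+1016) = 189/1991 = 0.09493.
SE = √(p̂(1−p̂)(1/n₁+1/n₂)) = √(0.09493·0.90507·0.00200989) = √(0.000172682) = 0.01314.
z = (0.08308 − 0.10630)/0.01314 = -0.02322/0.01314 = -1.767.
p-value = P(Z > -1.767) ≈ 0.9614.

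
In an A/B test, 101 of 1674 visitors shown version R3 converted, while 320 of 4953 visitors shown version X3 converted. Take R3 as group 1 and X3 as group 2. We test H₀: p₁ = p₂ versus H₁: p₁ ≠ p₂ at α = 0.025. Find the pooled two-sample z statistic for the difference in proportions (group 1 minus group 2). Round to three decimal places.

p̂₁ = 101/1674 = 0.06033, p̂₂ = 320/4953 = 0.06461.
Pooled p̂ = (101+320)/(1674+4953) = 421/6627 = 0.06353.
SE = √(p̂(1−p̂)(1/n₁+1/n₂)) = √(0.06353·0.93647·0.000799269) = √(4.75503e-05) = 0.00690.
z = (0.06033 − 0.06461)/0.00690 = -0.00428/0.00690 = -0.620.
p-value = 2·P(Z > 0.620) ≈ 0.5355, so at α = 0.025 we fail to reject H₀.

z = -0.620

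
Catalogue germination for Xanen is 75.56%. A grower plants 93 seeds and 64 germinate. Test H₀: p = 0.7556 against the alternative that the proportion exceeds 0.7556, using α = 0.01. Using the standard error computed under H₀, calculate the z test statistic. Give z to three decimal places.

p̂ = 64/93 ≈ 0.68817.
SE = √(p₀(1−p₀)/n) = √(0.18467/93) = 0.04456.
z = (0.68817 − 0.7556)/0.04456 = -0.06743/0.04456 = -1.513.
p-value = P(Z > -1.513) ≈ 0.9349; since p > α = 0.01, fail to reject H₀.

z = -1.513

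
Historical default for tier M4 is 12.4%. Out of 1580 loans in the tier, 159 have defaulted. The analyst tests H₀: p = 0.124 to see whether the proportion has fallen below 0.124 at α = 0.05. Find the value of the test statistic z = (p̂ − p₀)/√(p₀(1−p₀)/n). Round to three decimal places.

z = -2.818

p̂ = 159/1580 = 0.100633.
SE = √(p₀(1−p₀)/n) = √(0.10862/1580) = 0.008292.
z = (0.100633 − 0.124)/0.008292 = -0.023367/0.008292 = -2.818.
p-value = P(Z < -2.818) ≈ 0.0024; since p < α = 0.05, reject H₀.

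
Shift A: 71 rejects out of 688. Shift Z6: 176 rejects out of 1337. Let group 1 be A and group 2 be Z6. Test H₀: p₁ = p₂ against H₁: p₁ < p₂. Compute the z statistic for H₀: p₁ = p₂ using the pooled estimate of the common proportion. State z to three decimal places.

p̂₁ = 71/688 ≈ 0.103198, p̂₂ = 176/1337 ≈ 0.131638.
Pooled p̂ = (71+176)/(688+1337) = 247/2025 = 0.121975.
SE = √(0.107097 × 0.00220143) = 0.015355.
z = (0.103198 − 0.131638)/0.015355 = -0.028440/0.015355 = -1.852.

z = -1.852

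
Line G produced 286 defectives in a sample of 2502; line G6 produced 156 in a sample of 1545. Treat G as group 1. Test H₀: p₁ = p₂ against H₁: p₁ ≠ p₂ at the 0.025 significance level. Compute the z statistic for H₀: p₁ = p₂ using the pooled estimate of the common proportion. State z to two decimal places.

p̂₁ = 286/2502 = 0.1143, p̂₂ = 156/1545 = 0.1010.
Pooled p̂ = (286+156)/(2502+1545) = 442/4047 = 0.1092.
SE = √(p̂(1−p̂)(1/n₁+1/n₂)) = √(0.1092·0.8908·0.00104693) = √(0.000101854) = 0.0101.
z = (0.1143 − 0.1010)/0.0101 = 0.0133/0.0101 = 1.32.
p-value = 2·P(Z > 1.322) ≈ 0.1863, so at α = 0.025 we fail to reject H₀.

z = 1.32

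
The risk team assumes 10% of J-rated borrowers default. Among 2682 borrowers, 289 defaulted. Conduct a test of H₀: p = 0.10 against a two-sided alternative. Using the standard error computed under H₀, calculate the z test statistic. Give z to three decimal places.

p̂ = 289/2682 = 0.107755.
Standard error under H₀: √(0.1×0.9/2682) = 0.005793.
z = (0.107755 − 0.1)/0.005793 = 0.007755/0.005793 = 1.339.
p-value = 2·P(Z > 1.339) ≈ 0.1806.

z = 1.339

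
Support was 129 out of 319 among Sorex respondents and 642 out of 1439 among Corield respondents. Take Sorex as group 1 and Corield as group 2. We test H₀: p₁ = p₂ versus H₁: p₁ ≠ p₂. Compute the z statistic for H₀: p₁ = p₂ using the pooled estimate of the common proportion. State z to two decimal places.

p̂₁ = 129/319 ≈ 0.4044, p̂₂ = 642/1439 ≈ 0.4461.
Pooled p̂ = (129+642)/(319+1439) = 771/1758 = 0.4386.
SE = √(p̂(1−p̂)(1/n₁+1/n₂)) = √(0.4386·0.5614·0.00382972) = √(0.000942977) = 0.0307.
z = (0.4044 − 0.4461)/0.0307 = -0.0417/0.0307 = -1.36.

z = -1.36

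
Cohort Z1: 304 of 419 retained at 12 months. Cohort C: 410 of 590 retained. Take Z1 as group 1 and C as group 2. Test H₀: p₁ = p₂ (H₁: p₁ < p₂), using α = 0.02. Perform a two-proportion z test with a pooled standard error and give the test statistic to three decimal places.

z = 1.054

p̂₁ = 304/419 = 0.72554, p̂₂ = 410/590 = 0.69492.
Pooled p̂ = (304+410)/(419+590) = 714/1009 = 0.70763.
SE = √(p̂(1−p̂)(1/n₁+1/n₂)) = √(0.70763·0.29237·0.00408155) = √(0.000844429) = 0.02906.
z = (0.72554 − 0.69492)/0.02906 = 0.03062/0.02906 = 1.054.
p-value = P(Z < 1.054) ≈ 0.8540. With α = 0.02, fail to reject H₀.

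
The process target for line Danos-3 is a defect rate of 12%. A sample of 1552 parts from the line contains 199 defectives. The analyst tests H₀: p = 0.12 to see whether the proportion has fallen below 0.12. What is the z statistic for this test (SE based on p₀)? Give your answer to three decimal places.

z = 0.997

p̂ = 199/1552 ≈ 0.128222.
Under H₀, SE = √(0.12·0.88/1552) = √(6.80412e-05) = 0.008249.
z = (0.128222 − 0.12)/0.008249 = 0.008222/0.008249 = 0.997.
p-value = P(Z < 0.997) ≈ 0.8405.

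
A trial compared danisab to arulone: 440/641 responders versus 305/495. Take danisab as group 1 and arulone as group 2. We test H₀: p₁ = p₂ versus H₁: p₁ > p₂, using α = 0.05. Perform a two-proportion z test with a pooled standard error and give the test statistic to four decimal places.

z = 2.4717

p̂₁ = 440/641 = 0.686427, p̂₂ = 305/495 = 0.616162.
Pooled p̂ = (440+305)/(641+495) = 745/1136 = 0.655810.
SE = √(0.225723 × 0.00358026) = 0.028428.
z = (0.686427 − 0.616162)/0.028428 = 0.070265/0.028428 = 2.4717.
p-value = P(Z > 2.472) ≈ 0.0067; since p < α = 0.05, reject H₀.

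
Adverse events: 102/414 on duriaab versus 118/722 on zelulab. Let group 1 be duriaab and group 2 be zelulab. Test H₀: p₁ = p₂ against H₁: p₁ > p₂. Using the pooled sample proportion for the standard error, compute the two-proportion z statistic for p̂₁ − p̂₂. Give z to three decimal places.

z = 3.405

p̂₁ = 102/414 = 0.24638, p̂₂ = 118/722 = 0.16343.
Pooled p̂ = (102+118)/(414+722) = 220/1136 = 0.19366.
SE = √(p̂(1−p̂)(1/n₁+1/n₂)) = √(0.19366·0.80634·0.0038005) = √(0.000593475) = 0.02436.
z = (0.24638 − 0.16343)/0.02436 = 0.08295/0.02436 = 3.405.
p-value = P(Z > 3.405) ≈ 0.0003.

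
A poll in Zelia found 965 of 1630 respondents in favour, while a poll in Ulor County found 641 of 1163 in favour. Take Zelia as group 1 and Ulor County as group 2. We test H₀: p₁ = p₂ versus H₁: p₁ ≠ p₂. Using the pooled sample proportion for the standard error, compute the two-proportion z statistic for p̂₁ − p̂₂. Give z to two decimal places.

z = 2.15

p̂₁ = 965/1630 = 0.5920, p̂₂ = 641/1163 = 0.5512.
Pooled p̂ = (965+641)/(1630+1163) = 1606/2793 = 0.5750.
SE = √(p̂(1−p̂)(1/n₁+1/n₂)) = √(0.5750·0.4250·0.00147334) = √(0.000360046) = 0.0190.
z = (0.5920 − 0.5512)/0.0190 = 0.0408/0.0190 = 2.15.
p-value = 2·P(Z > 2.154) ≈ 0.0313.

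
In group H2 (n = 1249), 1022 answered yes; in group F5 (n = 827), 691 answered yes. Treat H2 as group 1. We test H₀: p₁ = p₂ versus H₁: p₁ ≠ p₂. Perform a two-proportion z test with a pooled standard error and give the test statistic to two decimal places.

p̂₁ = 1022/1249 = 0.8183, p̂₂ = 691/827 = 0.8356.
Pooled p̂ = (1022+691)/(1249+827) = 1713/2076 = 0.8251.
SE = √(0.144281 × 0.00200983) = 0.0170.
z = (0.8183 − 0.8356)/0.0170 = -0.0173/0.0170 = -1.02.
p-value = 2·P(Z > 1.016) ≈ 0.3098.

z = -1.02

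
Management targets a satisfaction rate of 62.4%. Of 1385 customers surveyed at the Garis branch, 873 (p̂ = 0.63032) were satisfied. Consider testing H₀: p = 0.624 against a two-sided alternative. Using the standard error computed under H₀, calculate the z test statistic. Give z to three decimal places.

z = 0.486

p̂ = 873/1385 = 0.630325.
Standard error under H₀: √(0.624×0.376/1385) = 0.013016.
z = (0.630325 − 0.624)/0.013016 = 0.006325/0.013016 = 0.486.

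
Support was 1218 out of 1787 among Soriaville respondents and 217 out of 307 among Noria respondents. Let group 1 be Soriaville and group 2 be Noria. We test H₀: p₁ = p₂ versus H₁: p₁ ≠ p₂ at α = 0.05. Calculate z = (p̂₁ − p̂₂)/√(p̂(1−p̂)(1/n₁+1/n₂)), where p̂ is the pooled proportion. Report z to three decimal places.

p̂₁ = 1218/1787 = 0.68159, p̂₂ = 217/307 = 0.70684.
Pooled p̂ = (1218+217)/(1787+307) = 1435/2094 = 0.68529.
SE = √(p̂(1−p̂)(1/n₁+1/n₂)) = √(0.68529·0.31471·0.00381693) = √(0.000823185) = 0.02869.
z = (0.68159 − 0.70684)/0.02869 = -0.02525/0.02869 = -0.880.
Two-sided p-value ≈ 2·Φ(−0.880) = 0.3788; since p > α = 0.05, fail to reject H₀.

z = -0.880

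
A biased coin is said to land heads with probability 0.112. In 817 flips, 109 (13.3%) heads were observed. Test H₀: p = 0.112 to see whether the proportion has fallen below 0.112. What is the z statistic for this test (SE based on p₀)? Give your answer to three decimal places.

z = 1.941

p̂ = 109/817 = 0.13341.
Under H₀, SE = √(0.112·0.888/817) = √(0.000121733) = 0.01103.
z = (0.13341 − 0.112)/0.01103 = 0.02141/0.01103 = 1.941.
p-value = P(Z < 1.941) ≈ 0.9739.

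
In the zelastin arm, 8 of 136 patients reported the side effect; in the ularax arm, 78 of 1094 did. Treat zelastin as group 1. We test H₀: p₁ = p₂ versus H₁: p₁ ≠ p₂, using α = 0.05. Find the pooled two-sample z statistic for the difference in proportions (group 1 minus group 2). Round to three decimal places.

p̂₁ = 8/136 = 0.05882, p̂₂ = 78/1094 = 0.07130.
Pooled p̂ = (8+78)/(136+1094) = 86/1230 = 0.06992.
SE = √(p̂(1−p̂)(1/n₁+1/n₂)) = √(0.06992·0.93008·0.00826702) = √(0.000537605) = 0.02319.
z = (0.05882 − 0.07130)/0.02319 = -0.01248/0.02319 = -0.538.
Two-sided p-value ≈ 2·Φ(−0.538) = 0.5906; since p > α = 0.05, fail to reject H₀.

z = -0.538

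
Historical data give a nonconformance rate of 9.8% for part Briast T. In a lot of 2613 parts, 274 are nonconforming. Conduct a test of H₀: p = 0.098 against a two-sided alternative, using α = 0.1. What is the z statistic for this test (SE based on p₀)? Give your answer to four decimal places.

z = 1.1795

p̂ = 274/2613 = 0.104860.
SE = √(p₀(1−p₀)/n) = √(0.088396/2613) = 0.005816.
z = (0.104860 − 0.098)/0.005816 = 0.006860/0.005816 = 1.1795.
p-value = 2·P(Z > 1.179) ≈ 0.2382, so at α = 0.1 we fail to reject H₀.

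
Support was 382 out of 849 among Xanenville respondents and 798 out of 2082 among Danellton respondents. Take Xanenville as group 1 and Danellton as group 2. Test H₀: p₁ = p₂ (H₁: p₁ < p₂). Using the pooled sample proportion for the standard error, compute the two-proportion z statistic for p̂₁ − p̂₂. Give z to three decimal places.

p̂₁ = 382/849 = 0.44994, p̂₂ = 798/2082 = 0.38329.
Pooled p̂ = (382+798)/(849+2082) = 1180/2931 = 0.40259.
SE = √(p̂(1−p̂)(1/n₁+1/n₂)) = √(0.40259·0.59741·0.00165816) = √(0.000398808) = 0.01997.
z = (0.44994 − 0.38329)/0.01997 = 0.06665/0.01997 = 3.338.

z = 3.338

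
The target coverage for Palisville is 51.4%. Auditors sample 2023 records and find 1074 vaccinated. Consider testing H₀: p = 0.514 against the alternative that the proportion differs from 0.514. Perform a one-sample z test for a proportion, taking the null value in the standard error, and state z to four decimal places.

p̂ = 1074/2023 ≈ 0.530895.
Standard error under H₀: √(0.514×0.486/2023) = 0.011112.
z = (0.530895 − 0.514)/0.011112 = 0.016895/0.011112 = 1.5204.

z = 1.5204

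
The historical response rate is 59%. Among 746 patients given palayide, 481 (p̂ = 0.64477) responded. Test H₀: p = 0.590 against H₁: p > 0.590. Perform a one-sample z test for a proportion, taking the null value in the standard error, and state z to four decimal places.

z = 3.0417

p̂ = 481/746 ≈ 0.644772.
Standard error under H₀: √(0.59×0.41/746) = 0.018007.
z = (0.644772 − 0.59)/0.018007 = 0.054772/0.018007 = 3.0417.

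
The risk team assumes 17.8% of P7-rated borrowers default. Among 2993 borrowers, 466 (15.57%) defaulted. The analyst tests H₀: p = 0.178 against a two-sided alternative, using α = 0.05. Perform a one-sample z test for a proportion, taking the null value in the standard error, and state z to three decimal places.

z = -3.190

p̂ = 466/2993 = 0.15570.
SE = √(p₀(1−p₀)/n) = √(0.14632/2993) = 0.00699.
z = (0.15570 − 0.178)/0.00699 = -0.02230/0.00699 = -3.190.
Two-sided p-value ≈ 2·Φ(−3.190) = 0.0014; since p < α = 0.05, reject H₀.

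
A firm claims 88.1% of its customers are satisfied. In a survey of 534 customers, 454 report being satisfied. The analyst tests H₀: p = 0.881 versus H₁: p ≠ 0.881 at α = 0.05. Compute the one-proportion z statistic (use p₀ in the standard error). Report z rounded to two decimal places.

p̂ = 454/534 = 0.8502.
Under H₀, SE = √(0.881·0.119/534) = √(0.000196328) = 0.0140.
z = (0.8502 − 0.881)/0.0140 = -0.0308/0.0140 = -2.20.
p-value = 2·P(Z > 2.199) ≈ 0.0279, so at α = 0.05 we reject H₀.

z = -2.20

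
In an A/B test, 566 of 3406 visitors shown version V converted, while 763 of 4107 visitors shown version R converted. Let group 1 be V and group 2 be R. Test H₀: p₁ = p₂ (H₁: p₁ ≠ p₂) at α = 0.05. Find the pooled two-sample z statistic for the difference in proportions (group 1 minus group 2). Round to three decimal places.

z = -2.217

p̂₁ = 566/3406 ≈ 0.16618, p̂₂ = 763/4107 ≈ 0.18578.
Pooled p̂ = (566+763)/(3406+4107) = 1329/7513 = 0.17689.
SE = √(0.145602 × 0.000537086) = 0.00884.
z = (0.16618 − 0.18578)/0.00884 = -0.01960/0.00884 = -2.217.
p-value = 2·P(Z > 2.217) ≈ 0.0266; since p < α = 0.05, reject H₀.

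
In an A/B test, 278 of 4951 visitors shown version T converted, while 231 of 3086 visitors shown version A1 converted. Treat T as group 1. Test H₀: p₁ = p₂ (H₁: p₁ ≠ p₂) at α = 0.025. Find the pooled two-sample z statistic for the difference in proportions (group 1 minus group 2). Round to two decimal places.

z = -3.35

p̂₁ = 278/4951 ≈ 0.05615, p̂₂ = 231/3086 ≈ 0.07485.
Pooled p̂ = (278+231)/(4951+3086) = 509/8037 = 0.06333.
SE = √(0.0593211 × 0.000526023) = 0.00559.
z = (0.05615 − 0.07485)/0.00559 = -0.01870/0.00559 = -3.35.
Two-sided p-value ≈ 2·Φ(−3.348) = 0.0008. With α = 0.025, reject H₀.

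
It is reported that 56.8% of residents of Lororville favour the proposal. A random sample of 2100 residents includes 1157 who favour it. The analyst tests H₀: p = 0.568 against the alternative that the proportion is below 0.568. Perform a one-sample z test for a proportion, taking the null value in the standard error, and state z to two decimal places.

p̂ = 1157/2100 ≈ 0.55095.
SE = √(p₀(1−p₀)/n) = √(0.24538/2100) = 0.01081.
z = (0.55095 − 0.568)/0.01081 = -0.01705/0.01081 = -1.58.
p-value = P(Z < -1.577) ≈ 0.0574.

z = -1.58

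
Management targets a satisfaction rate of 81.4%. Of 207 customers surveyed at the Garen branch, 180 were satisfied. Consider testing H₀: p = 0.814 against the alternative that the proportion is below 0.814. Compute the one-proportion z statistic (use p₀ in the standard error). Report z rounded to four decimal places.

z = 2.0546

p̂ = 180/207 = 0.8695652.
Standard error under H₀: √(0.814×0.186/207) = 0.0270448.
z = (0.8695652 − 0.814)/0.0270448 = 0.0555652/0.0270448 = 2.0546.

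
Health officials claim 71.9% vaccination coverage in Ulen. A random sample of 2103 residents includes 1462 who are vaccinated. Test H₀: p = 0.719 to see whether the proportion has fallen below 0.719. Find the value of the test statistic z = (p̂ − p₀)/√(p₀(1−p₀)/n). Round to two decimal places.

p̂ = 1462/2103 = 0.6952.
Standard error under H₀: √(0.719×0.281/2103) = 0.0098.
z = (0.6952 − 0.719)/0.0098 = -0.0238/0.0098 = -2.43.

z = -2.43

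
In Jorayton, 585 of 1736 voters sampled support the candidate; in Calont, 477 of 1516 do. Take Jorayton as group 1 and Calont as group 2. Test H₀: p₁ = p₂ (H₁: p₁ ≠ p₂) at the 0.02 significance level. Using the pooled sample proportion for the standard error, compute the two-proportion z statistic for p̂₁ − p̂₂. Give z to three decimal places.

p̂₁ = 585/1736 = 0.336982, p̂₂ = 477/1516 = 0.314644.
Pooled p̂ = (585+477)/(1736+1516) = 1062/3252 = 0.326568.
SE = √(p̂(1−p̂)(1/n₁+1/n₂)) = √(0.326568·0.673432·0.00123567) = √(0.00027175) = 0.016485.
z = (0.336982 − 0.314644)/0.016485 = 0.022338/0.016485 = 1.355.
Two-sided p-value ≈ 2·Φ(−1.355) = 0.1754. With α = 0.02, fail to reject H₀.

z = 1.355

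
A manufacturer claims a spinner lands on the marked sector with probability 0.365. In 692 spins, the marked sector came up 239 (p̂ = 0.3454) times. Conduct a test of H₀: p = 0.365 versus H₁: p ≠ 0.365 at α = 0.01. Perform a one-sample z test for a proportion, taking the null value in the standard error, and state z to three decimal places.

z = -1.072

p̂ = 239/692 ≈ 0.34538.
Standard error under H₀: √(0.365×0.635/692) = 0.01830.
z = (0.34538 − 0.365)/0.01830 = -0.01962/0.01830 = -1.072.
Two-sided p-value ≈ 2·Φ(−1.072) = 0.2836. With α = 0.01, fail to reject H₀.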